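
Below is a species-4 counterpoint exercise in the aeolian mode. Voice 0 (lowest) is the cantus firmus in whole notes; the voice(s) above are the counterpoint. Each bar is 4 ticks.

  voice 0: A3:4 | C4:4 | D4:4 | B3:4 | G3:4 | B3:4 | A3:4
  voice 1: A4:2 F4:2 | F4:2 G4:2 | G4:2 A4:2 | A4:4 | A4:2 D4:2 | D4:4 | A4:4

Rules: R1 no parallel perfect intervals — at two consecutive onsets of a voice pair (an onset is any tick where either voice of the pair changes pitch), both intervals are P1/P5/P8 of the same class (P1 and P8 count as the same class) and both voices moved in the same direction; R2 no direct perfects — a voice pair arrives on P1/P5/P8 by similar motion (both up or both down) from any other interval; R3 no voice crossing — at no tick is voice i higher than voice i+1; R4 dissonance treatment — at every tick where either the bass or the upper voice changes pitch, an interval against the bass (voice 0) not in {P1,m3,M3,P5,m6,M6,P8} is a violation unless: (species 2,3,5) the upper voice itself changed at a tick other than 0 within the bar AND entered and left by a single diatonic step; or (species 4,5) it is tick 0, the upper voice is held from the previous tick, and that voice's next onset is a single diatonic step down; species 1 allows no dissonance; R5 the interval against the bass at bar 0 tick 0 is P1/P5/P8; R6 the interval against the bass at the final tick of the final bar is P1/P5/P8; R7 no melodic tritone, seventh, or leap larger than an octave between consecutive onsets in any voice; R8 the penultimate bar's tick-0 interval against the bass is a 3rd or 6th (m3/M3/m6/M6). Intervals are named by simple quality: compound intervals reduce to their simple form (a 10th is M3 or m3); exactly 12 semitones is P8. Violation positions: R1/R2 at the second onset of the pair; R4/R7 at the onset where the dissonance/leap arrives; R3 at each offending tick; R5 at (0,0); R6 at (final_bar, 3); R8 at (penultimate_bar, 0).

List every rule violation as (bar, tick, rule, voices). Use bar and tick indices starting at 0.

(1, 0, R4, (0, 1))
(2, 0, R4, (0, 1))
(3, 0, R4, (0, 1))
(4, 0, R4, (0, 1))

bar 0: v0=A3 v1=A4 downbeat P8
bar 1: v0=C4 v1=F4 downbeat P4
bar 2: v0=D4 v1=G4 downbeat P4
bar 3: v0=B3 v1=A4 downbeat m7
bar 4: v0=G3 v1=A4 downbeat M2
bar 5: v0=B3 v1=D4 downbeat m3
bar 6: v0=A3 v1=A4 downbeat P8
  -> R4 @ bar 1 tick 0 v(0, 1): C4/F4 P4 untreated
  -> R4 @ bar 2 tick 0 v(0, 1): D4/G4 P4 untreated
  -> R4 @ bar 3 tick 0 v(0, 1): B3/A4 m7 untreated
  -> R4 @ bar 4 tick 0 v(0, 1): G3/A4 M2 untreated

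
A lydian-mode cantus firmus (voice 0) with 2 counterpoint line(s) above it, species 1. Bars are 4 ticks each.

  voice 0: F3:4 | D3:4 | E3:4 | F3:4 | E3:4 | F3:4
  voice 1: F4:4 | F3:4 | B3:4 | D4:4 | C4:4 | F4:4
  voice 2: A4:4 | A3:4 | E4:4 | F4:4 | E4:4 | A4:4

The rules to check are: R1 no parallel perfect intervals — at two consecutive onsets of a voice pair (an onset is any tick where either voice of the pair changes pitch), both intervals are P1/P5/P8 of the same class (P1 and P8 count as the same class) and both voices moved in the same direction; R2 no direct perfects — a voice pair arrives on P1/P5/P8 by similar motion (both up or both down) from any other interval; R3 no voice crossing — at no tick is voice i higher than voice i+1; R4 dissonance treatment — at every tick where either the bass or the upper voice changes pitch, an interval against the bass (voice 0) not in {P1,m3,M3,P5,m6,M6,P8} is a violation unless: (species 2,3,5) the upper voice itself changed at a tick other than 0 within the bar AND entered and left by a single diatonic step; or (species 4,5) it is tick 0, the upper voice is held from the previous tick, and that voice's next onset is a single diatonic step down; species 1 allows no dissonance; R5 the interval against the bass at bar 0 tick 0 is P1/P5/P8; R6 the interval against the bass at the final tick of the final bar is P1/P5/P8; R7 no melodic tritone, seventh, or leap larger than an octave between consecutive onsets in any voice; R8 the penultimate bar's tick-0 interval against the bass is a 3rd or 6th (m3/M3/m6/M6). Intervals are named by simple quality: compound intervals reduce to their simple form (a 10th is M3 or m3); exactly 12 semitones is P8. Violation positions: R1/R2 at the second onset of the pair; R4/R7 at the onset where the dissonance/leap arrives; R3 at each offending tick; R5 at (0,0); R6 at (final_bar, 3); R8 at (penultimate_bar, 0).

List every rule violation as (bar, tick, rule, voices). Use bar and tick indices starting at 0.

bar 0: v0=F3 v1=F4 v2=A4 downbeat M3
bar 1: v0=D3 v1=F3 v2=A3 downbeat P5
bar 2: v0=E3 v1=B3 v2=E4 downbeat P8
bar 3: v0=F3 v1=D4 v2=F4 downbeat P8
bar 4: v0=E3 v1=C4 v2=E4 downbeat P8
bar 5: v0=F3 v1=F4 v2=A4 downbeat M3
  -> R5 @ bar 0 tick 0 v(0, 2): opens on M3
  -> R2 @ bar 1 tick 0 v(0, 2): F3/A4 M3 -> D3/A3 P5 similar
  -> R2 @ bar 2 tick 0 v(0, 1): D3/F3 m3 -> E3/B3 P5 similar
  -> R2 @ bar 2 tick 0 v(0, 2): D3/A3 P5 -> E3/E4 P8 similar
  -> R7 @ bar 2 tick 0 v(1,): F3->B3 leap 6st
  -> R1 @ bar 3 tick 0 v(0, 2): E3/E4 P8 -> F3/F4 P8 similar
  -> R1 @ bar 4 tick 0 v(0, 2): F3/F4 P8 -> E3/E4 P8 similar
  -> R8 @ bar 4 tick 0 v(0, 2): penult P8 not 3rd/6th
  -> R2 @ bar 5 tick 0 v(0, 1): E3/C4 m6 -> F3/F4 P8 similar
  -> R6 @ bar 5 tick 3 v(0, 2): closes on M3

(0, 0, R5, (0, 2))
(1, 0, R2, (0, 2))
(2, 0, R2, (0, 1))
(2, 0, R2, (0, 2))
(2, 0, R7, (1,))
(3, 0, R1, (0, 2))
(4, 0, R1, (0, 2))
(4, 0, R8, (0, 2))
(5, 0, R2, (0, 1))
(5, 3, R6, (0, 2))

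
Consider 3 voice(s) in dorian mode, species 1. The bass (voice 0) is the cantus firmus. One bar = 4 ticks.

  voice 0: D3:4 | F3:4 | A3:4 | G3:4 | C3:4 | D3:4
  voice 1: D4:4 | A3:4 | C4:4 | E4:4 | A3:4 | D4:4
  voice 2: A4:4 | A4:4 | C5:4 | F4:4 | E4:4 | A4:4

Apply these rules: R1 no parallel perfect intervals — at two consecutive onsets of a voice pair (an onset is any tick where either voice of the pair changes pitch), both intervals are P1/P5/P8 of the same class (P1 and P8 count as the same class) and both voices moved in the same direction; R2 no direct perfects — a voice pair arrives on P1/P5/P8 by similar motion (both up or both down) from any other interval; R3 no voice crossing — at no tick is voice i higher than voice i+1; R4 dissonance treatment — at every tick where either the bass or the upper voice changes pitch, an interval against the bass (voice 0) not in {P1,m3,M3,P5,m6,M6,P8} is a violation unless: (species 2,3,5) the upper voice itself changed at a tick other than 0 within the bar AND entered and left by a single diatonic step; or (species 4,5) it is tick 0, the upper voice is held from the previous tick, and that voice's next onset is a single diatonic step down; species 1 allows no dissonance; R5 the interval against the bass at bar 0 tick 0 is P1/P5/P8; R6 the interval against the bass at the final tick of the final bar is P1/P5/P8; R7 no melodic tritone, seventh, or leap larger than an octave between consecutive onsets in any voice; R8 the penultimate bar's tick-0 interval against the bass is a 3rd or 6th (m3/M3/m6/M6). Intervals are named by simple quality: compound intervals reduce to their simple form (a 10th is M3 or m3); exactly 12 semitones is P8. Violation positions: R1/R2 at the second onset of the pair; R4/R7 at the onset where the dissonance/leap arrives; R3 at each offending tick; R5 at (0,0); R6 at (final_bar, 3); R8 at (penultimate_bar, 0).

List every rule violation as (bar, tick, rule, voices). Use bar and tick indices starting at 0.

bar 0: v0=D3 v1=D4 v2=A4 downbeat P5
bar 1: v0=F3 v1=A3 v2=A4 downbeat M3
bar 2: v0=A3 v1=C4 v2=C5 downbeat m3
bar 3: v0=G3 v1=E4 v2=F4 downbeat m7
bar 4: v0=C3 v1=A3 v2=E4 downbeat M3
bar 5: v0=D3 v1=D4 v2=A4 downbeat P5
  -> R1 @ bar 2 tick 0 v(1, 2): A3/A4 P8 -> C4/C5 P8 similar
  -> R4 @ bar 3 tick 0 v(0, 2): G3/F4 m7 untreated
  -> R2 @ bar 4 tick 0 v(1, 2): E4/F4 m2 -> A3/E4 P5 similar
  -> R1 @ bar 5 tick 0 v(1, 2): A3/E4 P5 -> D4/A4 P5 similar
  -> R2 @ bar 5 tick 0 v(0, 1): C3/A3 M6 -> D3/D4 P8 similar
  -> R2 @ bar 5 tick 0 v(0, 2): C3/E4 M3 -> D3/A4 P5 similar

(2, 0, R1, (1, 2))
(3, 0, R4, (0, 2))
(4, 0, R2, (1, 2))
(5, 0, R1, (1, 2))
(5, 0, R2, (0, 1))
(5, 0, R2, (0, 2))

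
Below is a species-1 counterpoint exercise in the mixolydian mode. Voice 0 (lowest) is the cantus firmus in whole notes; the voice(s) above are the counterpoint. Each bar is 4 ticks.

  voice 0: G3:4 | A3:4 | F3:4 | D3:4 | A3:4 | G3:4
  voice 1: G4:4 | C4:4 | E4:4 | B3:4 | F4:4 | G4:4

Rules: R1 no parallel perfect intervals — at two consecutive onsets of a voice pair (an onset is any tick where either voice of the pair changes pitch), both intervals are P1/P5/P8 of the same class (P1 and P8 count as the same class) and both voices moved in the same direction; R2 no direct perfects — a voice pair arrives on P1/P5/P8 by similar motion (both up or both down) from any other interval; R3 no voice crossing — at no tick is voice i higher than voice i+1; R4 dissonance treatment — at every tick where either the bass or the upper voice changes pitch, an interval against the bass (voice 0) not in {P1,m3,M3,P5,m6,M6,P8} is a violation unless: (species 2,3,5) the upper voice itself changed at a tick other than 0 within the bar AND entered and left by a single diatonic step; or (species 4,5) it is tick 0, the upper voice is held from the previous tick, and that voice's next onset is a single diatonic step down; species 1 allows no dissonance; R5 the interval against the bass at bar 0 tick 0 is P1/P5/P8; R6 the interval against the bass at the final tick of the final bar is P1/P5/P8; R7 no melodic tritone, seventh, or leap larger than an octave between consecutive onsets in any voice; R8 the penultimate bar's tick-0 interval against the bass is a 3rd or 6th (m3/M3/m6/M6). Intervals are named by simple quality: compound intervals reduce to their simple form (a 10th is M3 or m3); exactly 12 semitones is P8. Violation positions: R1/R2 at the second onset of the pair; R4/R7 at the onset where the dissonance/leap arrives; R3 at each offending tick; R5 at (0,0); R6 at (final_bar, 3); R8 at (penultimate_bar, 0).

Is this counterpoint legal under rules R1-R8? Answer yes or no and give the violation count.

bar 0: v0=G3 v1=G4 (P8)
bar 1: v0=A3 v1=C4 (m3)
bar 2: v0=F3 v1=E4 (M7)
bar 3: v0=D3 v1=B3 (M6)
bar 4: v0=A3 v1=F4 (m6)
bar 5: v0=G3 v1=G4 (P8)
  R4 @ bar2.0: F3/E4 M7 untreated
  R7 @ bar4.0: B3->F4 leap 6st

No (2 violations)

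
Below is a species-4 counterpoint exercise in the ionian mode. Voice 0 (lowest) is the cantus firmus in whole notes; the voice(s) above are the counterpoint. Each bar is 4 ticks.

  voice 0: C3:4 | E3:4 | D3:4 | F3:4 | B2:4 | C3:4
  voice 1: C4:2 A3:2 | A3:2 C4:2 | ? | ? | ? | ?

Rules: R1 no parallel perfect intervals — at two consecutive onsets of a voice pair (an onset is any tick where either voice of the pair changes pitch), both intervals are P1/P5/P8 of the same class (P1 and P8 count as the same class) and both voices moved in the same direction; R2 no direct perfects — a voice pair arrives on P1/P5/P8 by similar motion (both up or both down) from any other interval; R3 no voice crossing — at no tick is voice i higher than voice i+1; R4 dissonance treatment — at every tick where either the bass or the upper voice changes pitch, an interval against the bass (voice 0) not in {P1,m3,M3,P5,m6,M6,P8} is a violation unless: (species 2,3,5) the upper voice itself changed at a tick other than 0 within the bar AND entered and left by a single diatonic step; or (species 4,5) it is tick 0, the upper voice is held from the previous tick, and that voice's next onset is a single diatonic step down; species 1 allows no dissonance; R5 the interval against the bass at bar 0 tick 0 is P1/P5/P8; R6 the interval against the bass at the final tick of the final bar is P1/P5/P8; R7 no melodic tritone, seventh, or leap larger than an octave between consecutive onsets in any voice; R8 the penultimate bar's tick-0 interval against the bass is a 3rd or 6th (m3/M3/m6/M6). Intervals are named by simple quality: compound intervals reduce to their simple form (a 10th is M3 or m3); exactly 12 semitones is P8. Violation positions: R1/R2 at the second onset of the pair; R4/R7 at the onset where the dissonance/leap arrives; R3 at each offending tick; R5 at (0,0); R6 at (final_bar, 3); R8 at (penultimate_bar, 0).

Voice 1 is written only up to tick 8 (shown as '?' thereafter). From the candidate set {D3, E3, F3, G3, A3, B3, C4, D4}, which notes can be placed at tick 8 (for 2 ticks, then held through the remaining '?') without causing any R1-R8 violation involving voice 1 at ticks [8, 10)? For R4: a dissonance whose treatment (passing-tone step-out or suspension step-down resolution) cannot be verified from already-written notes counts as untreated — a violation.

D3: violates R2,R7
E3: violates R4
F3: legal
G3: violates R4
A3: violates R2
B3: legal
C4: violates R4
D4: legal

{B3, D4, F3}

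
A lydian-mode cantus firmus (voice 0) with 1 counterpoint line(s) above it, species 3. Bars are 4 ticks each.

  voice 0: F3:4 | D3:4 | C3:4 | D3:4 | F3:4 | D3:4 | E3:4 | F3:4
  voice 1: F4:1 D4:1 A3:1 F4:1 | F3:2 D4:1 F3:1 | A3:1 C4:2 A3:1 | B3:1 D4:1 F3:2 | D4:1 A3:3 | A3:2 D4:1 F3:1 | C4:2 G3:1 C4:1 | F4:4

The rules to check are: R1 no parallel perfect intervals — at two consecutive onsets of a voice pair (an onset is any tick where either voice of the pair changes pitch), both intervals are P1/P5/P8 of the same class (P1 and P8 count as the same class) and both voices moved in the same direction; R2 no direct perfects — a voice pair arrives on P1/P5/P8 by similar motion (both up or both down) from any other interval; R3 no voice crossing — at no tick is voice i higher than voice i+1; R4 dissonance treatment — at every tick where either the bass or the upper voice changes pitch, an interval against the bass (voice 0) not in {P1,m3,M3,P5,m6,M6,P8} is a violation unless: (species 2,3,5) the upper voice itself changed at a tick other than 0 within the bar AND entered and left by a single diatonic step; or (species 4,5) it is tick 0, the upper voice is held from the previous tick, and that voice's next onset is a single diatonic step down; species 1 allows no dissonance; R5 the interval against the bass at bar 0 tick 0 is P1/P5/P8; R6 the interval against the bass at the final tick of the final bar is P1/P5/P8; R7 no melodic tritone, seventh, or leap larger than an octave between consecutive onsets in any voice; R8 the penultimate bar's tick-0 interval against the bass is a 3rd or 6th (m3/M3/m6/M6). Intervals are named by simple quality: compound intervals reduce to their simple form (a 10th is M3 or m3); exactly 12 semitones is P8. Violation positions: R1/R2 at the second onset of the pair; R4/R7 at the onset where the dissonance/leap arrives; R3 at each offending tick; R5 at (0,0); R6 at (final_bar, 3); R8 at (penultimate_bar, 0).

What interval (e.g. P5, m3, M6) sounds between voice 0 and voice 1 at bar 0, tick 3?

voice 0=F3 voice 1=F4 -> P8

P8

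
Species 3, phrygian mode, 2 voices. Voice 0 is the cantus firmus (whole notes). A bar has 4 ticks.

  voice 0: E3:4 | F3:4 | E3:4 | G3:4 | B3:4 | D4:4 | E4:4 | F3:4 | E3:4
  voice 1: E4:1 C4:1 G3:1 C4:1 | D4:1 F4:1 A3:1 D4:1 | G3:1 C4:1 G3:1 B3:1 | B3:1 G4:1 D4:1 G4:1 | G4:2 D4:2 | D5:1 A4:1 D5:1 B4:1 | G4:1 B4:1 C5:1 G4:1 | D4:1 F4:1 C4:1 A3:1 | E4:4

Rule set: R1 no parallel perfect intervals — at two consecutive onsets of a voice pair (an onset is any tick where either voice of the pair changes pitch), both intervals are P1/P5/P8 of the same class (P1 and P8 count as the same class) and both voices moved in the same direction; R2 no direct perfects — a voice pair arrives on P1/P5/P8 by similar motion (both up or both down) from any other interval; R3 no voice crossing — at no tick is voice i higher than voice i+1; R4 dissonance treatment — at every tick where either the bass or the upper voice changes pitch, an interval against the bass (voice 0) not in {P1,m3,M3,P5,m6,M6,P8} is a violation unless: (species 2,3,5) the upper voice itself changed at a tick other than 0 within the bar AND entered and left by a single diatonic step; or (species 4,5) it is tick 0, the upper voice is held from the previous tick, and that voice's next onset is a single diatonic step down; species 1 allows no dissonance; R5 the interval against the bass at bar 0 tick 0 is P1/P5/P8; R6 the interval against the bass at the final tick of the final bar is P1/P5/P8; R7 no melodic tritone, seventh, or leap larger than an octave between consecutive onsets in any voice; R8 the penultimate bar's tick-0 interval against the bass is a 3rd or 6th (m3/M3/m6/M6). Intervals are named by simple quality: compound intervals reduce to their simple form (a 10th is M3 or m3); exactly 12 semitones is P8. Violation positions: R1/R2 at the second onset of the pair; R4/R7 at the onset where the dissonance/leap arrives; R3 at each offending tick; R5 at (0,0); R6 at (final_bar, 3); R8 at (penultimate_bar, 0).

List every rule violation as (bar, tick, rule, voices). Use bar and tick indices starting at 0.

(5, 0, R2, (0, 1))
(7, 0, R7, (0,))

bar 0: v0=E3 v1=E4 downbeat P8
bar 1: v0=F3 v1=D4 downbeat M6
bar 2: v0=E3 v1=G3 downbeat m3
bar 3: v0=G3 v1=B3 downbeat M3
bar 4: v0=B3 v1=G4 downbeat m6
bar 5: v0=D4 v1=D5 downbeat P8
bar 6: v0=E4 v1=G4 downbeat m3
bar 7: v0=F3 v1=D4 downbeat M6
bar 8: v0=E3 v1=E4 downbeat P8
  -> R2 @ bar 5 tick 0 v(0, 1): B3/D4 m3 -> D4/D5 P8 similar
  -> R7 @ bar 7 tick 0 v(0,): E4->F3 leap 11st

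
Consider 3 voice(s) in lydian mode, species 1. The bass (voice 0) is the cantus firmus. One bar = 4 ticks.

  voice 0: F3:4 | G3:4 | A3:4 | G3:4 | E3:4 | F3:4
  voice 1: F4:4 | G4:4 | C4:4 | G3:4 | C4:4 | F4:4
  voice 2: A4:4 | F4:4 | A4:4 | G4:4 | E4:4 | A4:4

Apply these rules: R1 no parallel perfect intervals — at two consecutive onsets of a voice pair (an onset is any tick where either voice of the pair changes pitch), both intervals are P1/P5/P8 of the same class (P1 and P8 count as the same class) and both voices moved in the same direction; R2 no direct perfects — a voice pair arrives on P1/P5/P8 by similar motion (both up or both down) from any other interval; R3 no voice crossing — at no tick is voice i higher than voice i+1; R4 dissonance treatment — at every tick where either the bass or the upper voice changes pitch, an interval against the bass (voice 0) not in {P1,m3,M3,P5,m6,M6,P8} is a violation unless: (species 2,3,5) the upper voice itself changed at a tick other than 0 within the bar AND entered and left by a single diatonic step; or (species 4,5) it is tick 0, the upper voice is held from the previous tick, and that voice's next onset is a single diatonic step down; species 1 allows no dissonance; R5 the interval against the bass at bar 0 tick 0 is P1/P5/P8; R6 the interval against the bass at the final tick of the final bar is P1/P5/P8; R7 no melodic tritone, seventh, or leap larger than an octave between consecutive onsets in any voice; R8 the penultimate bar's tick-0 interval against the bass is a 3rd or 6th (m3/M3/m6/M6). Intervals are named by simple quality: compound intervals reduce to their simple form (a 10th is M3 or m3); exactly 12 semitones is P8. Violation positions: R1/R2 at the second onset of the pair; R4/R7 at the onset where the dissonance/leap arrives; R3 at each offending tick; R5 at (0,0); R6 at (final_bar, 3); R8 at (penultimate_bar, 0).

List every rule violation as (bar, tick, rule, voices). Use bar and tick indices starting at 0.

bar 0: v0=F3 v1=F4 v2=A4 downbeat M3
bar 1: v0=G3 v1=G4 v2=F4 downbeat m7
bar 2: v0=A3 v1=C4 v2=A4 downbeat P8
bar 3: v0=G3 v1=G3 v2=G4 downbeat P8
bar 4: v0=E3 v1=C4 v2=E4 downbeat P8
bar 5: v0=F3 v1=F4 v2=A4 downbeat M3
  -> R5 @ bar 0 tick 0 v(0, 2): opens on M3
  -> R1 @ bar 1 tick 0 v(0, 1): F3/F4 P8 -> G3/G4 P8 similar
  -> R3 @ bar 1 tick 0 v(1, 2): G4 above F4
  -> R4 @ bar 1 tick 0 v(0, 2): G3/F4 m7 untreated
  -> R3 @ bar 1 tick 1 v(1, 2): G4 above F4
  -> R3 @ bar 1 tick 2 v(1, 2): G4 above F4
  -> R3 @ bar 1 tick 3 v(1, 2): G4 above F4
  -> R2 @ bar 2 tick 0 v(0, 2): G3/F4 m7 -> A3/A4 P8 similar
  -> R1 @ bar 3 tick 0 v(0, 2): A3/A4 P8 -> G3/G4 P8 similar
  -> R2 @ bar 3 tick 0 v(0, 1): A3/C4 m3 -> G3/G3 P1 similar
  -> R2 @ bar 3 tick 0 v(1, 2): C4/A4 M6 -> G3/G4 P8 similar
  -> R1 @ bar 4 tick 0 v(0, 2): G3/G4 P8 -> E3/E4 P8 similar
  -> R8 @ bar 4 tick 0 v(0, 2): penult P8 not 3rd/6th
  -> R2 @ bar 5 tick 0 v(0, 1): E3/C4 m6 -> F3/F4 P8 similar
  -> R6 @ bar 5 tick 3 v(0, 2): closes on M3

(0, 0, R5, (0, 2))
(1, 0, R1, (0, 1))
(1, 0, R3, (1, 2))
(1, 0, R4, (0, 2))
(1, 1, R3, (1, 2))
(1, 2, R3, (1, 2))
(1, 3, R3, (1, 2))
(2, 0, R2, (0, 2))
(3, 0, R1, (0, 2))
(3, 0, R2, (0, 1))
(3, 0, R2, (1, 2))
(4, 0, R1, (0, 2))
(4, 0, R8, (0, 2))
(5, 0, R2, (0, 1))
(5, 3, R6, (0, 2))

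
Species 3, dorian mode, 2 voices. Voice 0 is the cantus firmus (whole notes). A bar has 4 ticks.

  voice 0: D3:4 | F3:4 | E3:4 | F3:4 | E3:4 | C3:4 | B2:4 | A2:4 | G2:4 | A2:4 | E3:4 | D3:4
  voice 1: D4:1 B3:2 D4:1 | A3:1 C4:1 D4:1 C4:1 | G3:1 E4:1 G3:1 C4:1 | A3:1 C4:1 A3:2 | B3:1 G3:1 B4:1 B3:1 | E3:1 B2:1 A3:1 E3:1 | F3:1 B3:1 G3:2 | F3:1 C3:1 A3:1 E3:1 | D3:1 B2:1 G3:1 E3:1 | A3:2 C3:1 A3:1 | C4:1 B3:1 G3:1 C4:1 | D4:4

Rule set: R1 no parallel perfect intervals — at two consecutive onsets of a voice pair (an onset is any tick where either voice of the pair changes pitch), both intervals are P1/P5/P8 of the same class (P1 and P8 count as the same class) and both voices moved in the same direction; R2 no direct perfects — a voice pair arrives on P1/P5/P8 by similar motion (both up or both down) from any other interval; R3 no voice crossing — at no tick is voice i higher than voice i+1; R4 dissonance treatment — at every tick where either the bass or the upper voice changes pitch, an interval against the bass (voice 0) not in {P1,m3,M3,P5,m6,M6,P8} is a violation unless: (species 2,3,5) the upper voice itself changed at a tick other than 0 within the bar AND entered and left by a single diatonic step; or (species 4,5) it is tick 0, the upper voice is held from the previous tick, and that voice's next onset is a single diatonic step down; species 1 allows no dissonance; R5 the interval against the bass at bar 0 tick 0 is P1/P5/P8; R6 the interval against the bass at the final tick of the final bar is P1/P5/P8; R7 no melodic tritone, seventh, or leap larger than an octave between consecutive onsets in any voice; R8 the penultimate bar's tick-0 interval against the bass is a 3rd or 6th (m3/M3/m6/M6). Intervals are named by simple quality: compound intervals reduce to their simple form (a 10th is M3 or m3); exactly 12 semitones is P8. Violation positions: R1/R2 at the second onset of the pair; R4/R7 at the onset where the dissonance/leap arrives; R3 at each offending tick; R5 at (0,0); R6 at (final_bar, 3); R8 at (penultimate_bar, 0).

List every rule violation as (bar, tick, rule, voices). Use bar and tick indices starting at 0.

bar 0: v0=D3 v1=D4 downbeat P8
bar 1: v0=F3 v1=A3 downbeat M3
bar 2: v0=E3 v1=G3 downbeat m3
bar 3: v0=F3 v1=A3 downbeat M3
bar 4: v0=E3 v1=B3 downbeat P5
bar 5: v0=C3 v1=E3 downbeat M3
bar 6: v0=B2 v1=F3 downbeat TT
bar 7: v0=A2 v1=F3 downbeat m6
bar 8: v0=G2 v1=D3 downbeat P5
bar 9: v0=A2 v1=A3 downbeat P8
bar 10: v0=E3 v1=C4 downbeat m6
bar 11: v0=D3 v1=D4 downbeat P8
  -> R7 @ bar 4 tick 2 v(1,): G3->B4 leap 16st
  -> R3 @ bar 5 tick 1 v(0, 1): C3 above B2
  -> R4 @ bar 5 tick 1 v(0, 1): C3/B2 m2 untreated
  -> R7 @ bar 5 tick 2 v(1,): B2->A3 leap 10st
  -> R4 @ bar 6 tick 0 v(0, 1): B2/F3 TT untreated
  -> R7 @ bar 6 tick 1 v(1,): F3->B3 leap 6st
  -> R1 @ bar 8 tick 0 v(0, 1): A2/E3 P5 -> G2/D3 P5 similar
  -> R2 @ bar 9 tick 0 v(0, 1): G2/E3 M6 -> A2/A3 P8 similar

(4, 2, R7, (1,))
(5, 1, R3, (0, 1))
(5, 1, R4, (0, 1))
(5, 2, R7, (1,))
(6, 0, R4, (0, 1))
(6, 1, R7, (1,))
(8, 0, R1, (0, 1))
(9, 0, R2, (0, 1))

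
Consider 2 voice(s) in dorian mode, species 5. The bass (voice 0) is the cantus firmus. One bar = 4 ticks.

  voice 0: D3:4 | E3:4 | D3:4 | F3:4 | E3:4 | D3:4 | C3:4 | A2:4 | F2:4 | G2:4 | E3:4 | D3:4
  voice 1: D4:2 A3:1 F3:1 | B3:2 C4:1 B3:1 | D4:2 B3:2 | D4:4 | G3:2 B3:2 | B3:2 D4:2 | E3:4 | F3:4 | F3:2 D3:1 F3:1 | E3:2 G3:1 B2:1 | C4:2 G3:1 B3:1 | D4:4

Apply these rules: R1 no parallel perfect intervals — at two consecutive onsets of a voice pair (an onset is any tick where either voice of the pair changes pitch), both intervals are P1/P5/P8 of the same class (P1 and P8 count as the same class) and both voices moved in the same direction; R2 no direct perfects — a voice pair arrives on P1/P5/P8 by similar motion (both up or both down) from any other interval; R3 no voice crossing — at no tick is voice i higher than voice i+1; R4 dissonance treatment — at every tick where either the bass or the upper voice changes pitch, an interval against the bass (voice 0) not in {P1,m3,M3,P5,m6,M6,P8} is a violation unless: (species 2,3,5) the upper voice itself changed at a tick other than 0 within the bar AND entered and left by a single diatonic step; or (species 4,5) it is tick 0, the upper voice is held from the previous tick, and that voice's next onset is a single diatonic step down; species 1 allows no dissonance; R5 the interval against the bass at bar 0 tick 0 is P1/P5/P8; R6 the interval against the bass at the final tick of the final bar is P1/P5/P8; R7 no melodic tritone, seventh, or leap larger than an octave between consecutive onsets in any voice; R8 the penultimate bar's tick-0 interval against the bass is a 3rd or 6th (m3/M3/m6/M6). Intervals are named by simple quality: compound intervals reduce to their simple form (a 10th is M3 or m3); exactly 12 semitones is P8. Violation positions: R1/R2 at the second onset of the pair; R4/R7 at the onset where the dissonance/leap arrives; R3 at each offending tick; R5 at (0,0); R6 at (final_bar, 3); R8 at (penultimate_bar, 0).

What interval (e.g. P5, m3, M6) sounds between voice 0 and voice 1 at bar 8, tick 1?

P8

voice 0=F2 voice 1=F3 -> P8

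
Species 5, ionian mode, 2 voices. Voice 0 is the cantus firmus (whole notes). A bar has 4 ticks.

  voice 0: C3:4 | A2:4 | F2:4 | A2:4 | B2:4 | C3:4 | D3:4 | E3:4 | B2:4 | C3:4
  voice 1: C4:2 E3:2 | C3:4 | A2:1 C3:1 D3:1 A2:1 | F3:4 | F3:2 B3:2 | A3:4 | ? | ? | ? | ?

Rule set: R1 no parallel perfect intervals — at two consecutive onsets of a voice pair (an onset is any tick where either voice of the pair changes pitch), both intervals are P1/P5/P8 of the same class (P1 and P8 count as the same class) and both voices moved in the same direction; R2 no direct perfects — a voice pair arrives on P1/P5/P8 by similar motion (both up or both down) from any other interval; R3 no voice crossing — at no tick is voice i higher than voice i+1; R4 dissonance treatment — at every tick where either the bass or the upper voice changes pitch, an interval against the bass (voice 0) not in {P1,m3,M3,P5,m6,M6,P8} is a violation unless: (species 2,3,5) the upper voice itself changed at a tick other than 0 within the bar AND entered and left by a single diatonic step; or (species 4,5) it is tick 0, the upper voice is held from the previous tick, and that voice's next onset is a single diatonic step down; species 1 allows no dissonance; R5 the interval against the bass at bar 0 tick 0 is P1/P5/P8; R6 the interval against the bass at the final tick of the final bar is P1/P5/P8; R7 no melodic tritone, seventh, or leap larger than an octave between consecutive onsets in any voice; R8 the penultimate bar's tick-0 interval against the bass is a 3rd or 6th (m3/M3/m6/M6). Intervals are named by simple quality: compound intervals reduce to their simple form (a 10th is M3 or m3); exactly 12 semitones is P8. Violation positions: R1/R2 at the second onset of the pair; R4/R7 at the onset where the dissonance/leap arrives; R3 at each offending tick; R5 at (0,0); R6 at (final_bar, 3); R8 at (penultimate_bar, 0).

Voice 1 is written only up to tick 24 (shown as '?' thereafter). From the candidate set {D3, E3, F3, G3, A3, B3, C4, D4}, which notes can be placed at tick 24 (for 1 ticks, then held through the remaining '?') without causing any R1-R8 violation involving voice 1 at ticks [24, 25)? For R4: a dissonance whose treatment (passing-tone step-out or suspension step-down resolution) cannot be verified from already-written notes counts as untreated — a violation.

{A3, B3, D3, F3}

D3: legal
E3: violates R4
F3: legal
G3: violates R4
A3: legal
B3: legal
C4: violates R4
D4: violates R2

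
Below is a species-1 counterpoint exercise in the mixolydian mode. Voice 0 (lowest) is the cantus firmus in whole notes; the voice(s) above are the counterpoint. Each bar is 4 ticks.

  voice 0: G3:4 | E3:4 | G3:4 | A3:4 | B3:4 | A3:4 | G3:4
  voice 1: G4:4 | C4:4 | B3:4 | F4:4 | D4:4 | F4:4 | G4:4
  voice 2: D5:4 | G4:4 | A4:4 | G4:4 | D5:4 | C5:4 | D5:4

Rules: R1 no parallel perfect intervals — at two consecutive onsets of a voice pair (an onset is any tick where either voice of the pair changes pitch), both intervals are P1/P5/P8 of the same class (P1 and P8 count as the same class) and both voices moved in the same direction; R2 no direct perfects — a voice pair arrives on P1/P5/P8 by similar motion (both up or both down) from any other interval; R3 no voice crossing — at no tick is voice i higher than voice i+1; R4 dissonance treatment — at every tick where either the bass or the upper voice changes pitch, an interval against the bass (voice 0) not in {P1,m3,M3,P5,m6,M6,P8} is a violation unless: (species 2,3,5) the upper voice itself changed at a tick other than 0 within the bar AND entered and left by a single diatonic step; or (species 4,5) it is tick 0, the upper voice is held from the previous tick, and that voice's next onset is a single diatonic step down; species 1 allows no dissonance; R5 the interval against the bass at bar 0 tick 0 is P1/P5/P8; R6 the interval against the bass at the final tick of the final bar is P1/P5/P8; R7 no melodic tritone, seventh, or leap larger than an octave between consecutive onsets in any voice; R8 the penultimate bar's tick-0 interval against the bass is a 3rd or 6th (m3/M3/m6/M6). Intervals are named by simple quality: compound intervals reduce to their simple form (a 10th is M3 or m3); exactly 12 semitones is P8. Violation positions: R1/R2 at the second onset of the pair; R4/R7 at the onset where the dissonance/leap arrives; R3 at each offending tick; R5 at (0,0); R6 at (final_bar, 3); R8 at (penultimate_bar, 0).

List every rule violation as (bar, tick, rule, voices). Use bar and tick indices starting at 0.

(1, 0, R1, (1, 2))
(2, 0, R4, (0, 2))
(3, 0, R4, (0, 2))
(3, 0, R7, (1,))
(6, 0, R1, (1, 2))

bar 0: v0=G3 v1=G4 v2=D5 downbeat P5
bar 1: v0=E3 v1=C4 v2=G4 downbeat m3
bar 2: v0=G3 v1=B3 v2=A4 downbeat M2
bar 3: v0=A3 v1=F4 v2=G4 downbeat m7
bar 4: v0=B3 v1=D4 v2=D5 downbeat m3
bar 5: v0=A3 v1=F4 v2=C5 downbeat m3
bar 6: v0=G3 v1=G4 v2=D5 downbeat P5
  -> R1 @ bar 1 tick 0 v(1, 2): G4/D5 P5 -> C4/G4 P5 similar
  -> R4 @ bar 2 tick 0 v(0, 2): G3/A4 M2 untreated
  -> R4 @ bar 3 tick 0 v(0, 2): A3/G4 m7 untreated
  -> R7 @ bar 3 tick 0 v(1,): B3->F4 leap 6st
  -> R1 @ bar 6 tick 0 v(1, 2): F4/C5 P5 -> G4/D5 P5 similar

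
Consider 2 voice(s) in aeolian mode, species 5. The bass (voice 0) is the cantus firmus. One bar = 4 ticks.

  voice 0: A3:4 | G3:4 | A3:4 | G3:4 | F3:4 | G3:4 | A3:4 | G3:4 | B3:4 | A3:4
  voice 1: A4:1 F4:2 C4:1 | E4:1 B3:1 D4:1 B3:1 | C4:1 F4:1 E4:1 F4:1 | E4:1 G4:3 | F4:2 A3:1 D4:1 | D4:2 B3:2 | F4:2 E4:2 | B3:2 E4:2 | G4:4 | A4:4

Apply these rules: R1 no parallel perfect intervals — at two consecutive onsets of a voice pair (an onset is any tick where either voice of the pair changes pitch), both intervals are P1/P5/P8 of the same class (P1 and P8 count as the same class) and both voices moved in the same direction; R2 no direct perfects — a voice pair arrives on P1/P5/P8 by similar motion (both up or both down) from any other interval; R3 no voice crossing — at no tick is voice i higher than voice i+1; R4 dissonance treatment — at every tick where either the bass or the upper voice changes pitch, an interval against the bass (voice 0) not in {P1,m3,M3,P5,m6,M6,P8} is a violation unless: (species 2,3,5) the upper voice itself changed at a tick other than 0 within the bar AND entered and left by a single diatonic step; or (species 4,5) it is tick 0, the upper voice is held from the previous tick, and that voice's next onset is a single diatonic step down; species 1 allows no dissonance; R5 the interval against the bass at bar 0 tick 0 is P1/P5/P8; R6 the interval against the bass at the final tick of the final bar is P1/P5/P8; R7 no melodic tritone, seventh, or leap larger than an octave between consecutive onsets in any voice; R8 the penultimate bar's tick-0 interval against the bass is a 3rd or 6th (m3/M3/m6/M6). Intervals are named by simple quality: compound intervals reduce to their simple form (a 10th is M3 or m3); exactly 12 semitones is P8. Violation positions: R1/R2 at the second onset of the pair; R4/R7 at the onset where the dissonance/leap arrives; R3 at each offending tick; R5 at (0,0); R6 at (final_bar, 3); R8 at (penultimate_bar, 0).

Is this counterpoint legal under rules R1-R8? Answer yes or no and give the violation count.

No (2 violations)

bar 0: v0=A3 v1=A4 (P8)
bar 1: v0=G3 v1=E4 (M6)
bar 2: v0=A3 v1=C4 (m3)
bar 3: v0=G3 v1=E4 (M6)
bar 4: v0=F3 v1=F4 (P8)
bar 5: v0=G3 v1=D4 (P5)
bar 6: v0=A3 v1=F4 (m6)
bar 7: v0=G3 v1=B3 (M3)
bar 8: v0=B3 v1=G4 (m6)
bar 9: v0=A3 v1=A4 (P8)
  R1 @ bar4.0: G3/G4 P8 -> F3/F4 P8 similar
  R7 @ bar6.0: B3->F4 leap 6st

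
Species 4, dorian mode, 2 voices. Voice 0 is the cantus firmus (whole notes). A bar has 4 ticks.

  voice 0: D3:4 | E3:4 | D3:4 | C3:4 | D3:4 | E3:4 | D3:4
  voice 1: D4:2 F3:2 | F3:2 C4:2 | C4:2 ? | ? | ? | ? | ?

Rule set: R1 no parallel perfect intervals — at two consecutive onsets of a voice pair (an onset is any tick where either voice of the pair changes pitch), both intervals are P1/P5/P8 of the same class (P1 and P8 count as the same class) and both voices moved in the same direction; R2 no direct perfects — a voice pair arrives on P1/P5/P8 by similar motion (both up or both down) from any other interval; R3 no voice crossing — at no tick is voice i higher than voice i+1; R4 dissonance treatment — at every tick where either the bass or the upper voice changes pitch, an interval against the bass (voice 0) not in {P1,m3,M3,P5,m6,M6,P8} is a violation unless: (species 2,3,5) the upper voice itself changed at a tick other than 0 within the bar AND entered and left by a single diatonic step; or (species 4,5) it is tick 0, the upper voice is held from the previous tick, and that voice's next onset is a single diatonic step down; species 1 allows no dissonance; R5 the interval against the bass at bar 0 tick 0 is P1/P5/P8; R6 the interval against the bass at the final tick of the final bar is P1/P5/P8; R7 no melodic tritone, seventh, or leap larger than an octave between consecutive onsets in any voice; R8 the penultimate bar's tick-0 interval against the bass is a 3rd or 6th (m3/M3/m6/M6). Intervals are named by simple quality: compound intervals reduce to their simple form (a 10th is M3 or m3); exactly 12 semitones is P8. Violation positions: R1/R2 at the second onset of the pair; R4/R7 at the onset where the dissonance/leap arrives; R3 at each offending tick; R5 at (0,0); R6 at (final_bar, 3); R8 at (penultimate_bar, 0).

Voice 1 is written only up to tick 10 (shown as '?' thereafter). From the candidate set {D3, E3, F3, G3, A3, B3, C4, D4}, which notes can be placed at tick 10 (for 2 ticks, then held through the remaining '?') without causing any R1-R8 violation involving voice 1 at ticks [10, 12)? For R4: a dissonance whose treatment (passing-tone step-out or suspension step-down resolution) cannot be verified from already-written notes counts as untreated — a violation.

D3: violates R7
E3: violates R4
F3: legal
G3: violates R4
A3: legal
B3: legal
C4: legal
D4: legal

{A3, B3, C4, D4, F3}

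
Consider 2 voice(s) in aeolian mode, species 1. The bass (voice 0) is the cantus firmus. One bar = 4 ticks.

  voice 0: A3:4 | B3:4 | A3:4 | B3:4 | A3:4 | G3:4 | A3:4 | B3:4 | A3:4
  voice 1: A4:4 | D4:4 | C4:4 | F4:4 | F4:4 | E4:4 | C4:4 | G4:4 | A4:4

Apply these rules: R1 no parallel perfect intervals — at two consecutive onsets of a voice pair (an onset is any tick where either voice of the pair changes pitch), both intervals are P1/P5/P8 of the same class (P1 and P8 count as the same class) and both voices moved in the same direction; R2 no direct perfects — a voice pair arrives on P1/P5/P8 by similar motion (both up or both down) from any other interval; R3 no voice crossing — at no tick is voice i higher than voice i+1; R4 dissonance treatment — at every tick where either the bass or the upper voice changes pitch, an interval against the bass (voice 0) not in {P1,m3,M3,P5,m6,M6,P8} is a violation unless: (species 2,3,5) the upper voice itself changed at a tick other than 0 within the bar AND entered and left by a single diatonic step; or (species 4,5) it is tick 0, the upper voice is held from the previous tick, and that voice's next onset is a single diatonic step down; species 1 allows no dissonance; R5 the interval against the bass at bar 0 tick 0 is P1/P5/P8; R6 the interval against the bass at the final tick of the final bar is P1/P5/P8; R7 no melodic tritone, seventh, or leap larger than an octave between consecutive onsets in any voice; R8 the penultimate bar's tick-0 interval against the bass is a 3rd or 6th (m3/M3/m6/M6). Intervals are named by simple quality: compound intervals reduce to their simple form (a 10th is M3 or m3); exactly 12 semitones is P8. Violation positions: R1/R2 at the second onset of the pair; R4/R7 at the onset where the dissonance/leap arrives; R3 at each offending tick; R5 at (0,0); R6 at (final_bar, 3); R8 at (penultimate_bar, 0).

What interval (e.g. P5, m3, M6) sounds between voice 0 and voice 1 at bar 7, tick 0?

voice 0=B3 voice 1=G4 -> m6

m6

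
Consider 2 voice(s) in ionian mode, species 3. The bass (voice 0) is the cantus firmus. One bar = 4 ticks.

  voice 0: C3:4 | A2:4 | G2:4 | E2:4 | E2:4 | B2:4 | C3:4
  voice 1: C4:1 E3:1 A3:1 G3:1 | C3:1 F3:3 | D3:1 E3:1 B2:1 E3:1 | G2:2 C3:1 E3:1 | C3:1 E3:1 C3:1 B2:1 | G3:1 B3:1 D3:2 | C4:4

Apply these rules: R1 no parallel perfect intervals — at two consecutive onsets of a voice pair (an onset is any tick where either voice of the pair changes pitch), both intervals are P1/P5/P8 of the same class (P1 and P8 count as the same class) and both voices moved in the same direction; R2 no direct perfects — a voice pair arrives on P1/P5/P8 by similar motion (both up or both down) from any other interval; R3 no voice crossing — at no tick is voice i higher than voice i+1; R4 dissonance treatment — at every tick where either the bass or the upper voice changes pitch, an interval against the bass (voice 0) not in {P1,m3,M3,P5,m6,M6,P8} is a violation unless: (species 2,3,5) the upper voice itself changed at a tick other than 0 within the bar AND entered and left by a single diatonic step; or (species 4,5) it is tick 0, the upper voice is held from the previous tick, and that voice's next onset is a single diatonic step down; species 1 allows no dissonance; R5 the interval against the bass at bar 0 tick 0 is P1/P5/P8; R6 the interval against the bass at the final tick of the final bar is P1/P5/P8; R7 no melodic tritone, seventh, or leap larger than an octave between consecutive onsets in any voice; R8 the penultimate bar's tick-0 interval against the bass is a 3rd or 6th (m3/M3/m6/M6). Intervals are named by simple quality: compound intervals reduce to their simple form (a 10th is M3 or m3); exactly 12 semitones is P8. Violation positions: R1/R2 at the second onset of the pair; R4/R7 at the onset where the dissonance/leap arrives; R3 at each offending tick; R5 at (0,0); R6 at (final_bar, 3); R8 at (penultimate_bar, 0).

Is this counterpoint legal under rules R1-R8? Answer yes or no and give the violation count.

No (3 violations)

bar 0: v0=C3 v1=C4 (P8)
bar 1: v0=A2 v1=C3 (m3)
bar 2: v0=G2 v1=D3 (P5)
bar 3: v0=E2 v1=G2 (m3)
bar 4: v0=E2 v1=C3 (m6)
bar 5: v0=B2 v1=G3 (m6)
bar 6: v0=C3 v1=C4 (P8)
  R2 @ bar2.0: A2/F3 m6 -> G2/D3 P5 similar
  R2 @ bar6.0: B2/D3 m3 -> C3/C4 P8 similar
  R7 @ bar6.0: D3->C4 leap 10st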